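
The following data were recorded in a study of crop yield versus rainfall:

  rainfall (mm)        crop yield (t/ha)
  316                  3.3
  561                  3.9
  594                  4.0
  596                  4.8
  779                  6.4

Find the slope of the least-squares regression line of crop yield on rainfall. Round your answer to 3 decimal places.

n = 5, Σx = 2846, Σy = 22.4, Σxy = 13453.1, Σx² = 1729470
Sxx = Σx² − (Σx)²/n = 1729470 − 1619943.2 = 109526.8
Sxy = Σxy − (Σx)(Σy)/n = 13453.1 − 12750.08 = 703.02
b = Sxy/Sxx = 703.02/109526.8 = 0.006419

0.006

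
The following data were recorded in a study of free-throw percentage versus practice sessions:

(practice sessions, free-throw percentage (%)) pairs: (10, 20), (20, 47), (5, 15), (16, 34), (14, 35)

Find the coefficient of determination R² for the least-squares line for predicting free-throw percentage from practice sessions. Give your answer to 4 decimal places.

0.9463

n = 5, Σx = 65, Σy = 151, Σxy = 2249, Σx² = 977, Σy² = 5215
Sxx = Σx² − (Σx)²/n = 977 − 845 = 132
Sxy = Σxy − (Σx)(Σy)/n = 2249 − 1963 = 286
Syy = Σy² − (Σy)²/n = 5215 − 4560.2 = 654.8
R² = Sxy²/(Sxx·Syy) = (286)²/(132·654.8) = 0.946345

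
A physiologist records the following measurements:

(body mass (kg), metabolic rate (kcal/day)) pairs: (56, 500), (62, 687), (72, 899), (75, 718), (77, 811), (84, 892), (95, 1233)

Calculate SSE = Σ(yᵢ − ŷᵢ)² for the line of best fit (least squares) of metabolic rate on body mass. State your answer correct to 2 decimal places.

47330.01

n = 7, Σx = 521, Σy = 5740, Σxy = 443682, Σx² = 39799, Σy² = 5019368
Sxx = Σx² − (Σx)²/n = 39799 − 38777.285714 = 1021.714286
Sxy = Σxy − (Σx)(Σy)/n = 443682 − 427220 = 16462
Syy = Σy² − (Σy)²/n = 5019368 − 4706800 = 312568
b = Sxy/Sxx = 16462/1021.714286 = 16.112136
SSE = Syy − b·Sxy = 312568 − 16.112136·16462 = 47330.009508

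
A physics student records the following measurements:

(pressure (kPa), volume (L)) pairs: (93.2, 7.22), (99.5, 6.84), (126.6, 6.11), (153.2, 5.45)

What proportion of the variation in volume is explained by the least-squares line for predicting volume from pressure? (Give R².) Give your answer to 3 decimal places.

n = 4, Σx = 472.5, Σy = 25.62, Σxy = 2961.95, Σx² = 58084.29, Σy² = 165.9486
Sxx = Σx² − (Σx)²/n = 58084.29 − 55814.0625 = 2270.2275
Sxy = Σxy − (Σx)(Σy)/n = 2961.95 − 3026.3625 = -64.4125
Syy = Σy² − (Σy)²/n = 165.9486 − 164.0961 = 1.8525
R² = Sxy²/(Sxx·Syy) = (-64.4125)²/(2270.2275·1.8525) = 0.986535

0.987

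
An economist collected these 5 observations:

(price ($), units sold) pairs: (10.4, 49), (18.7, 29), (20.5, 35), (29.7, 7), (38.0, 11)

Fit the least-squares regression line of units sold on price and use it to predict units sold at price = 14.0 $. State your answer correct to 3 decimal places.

n = 5, Σx = 117.3, Σy = 131, Σxy = 2395.3, Σx² = 3204.19
Sxx = Σx² − (Σx)²/n = 3204.19 − 2751.858 = 452.332
Sxy = Σxy − (Σx)(Σy)/n = 2395.3 − 3073.26 = -677.96
b = Sxy/Sxx = -677.96/452.332 = -1.498811
a = ȳ − b·x̄ = 26.2 − (-1.498811)·23.46 = 61.362097
ŷ(14.0) = a + b·14.0 = 61.362097 + (-1.498811)·14 = 40.378748

40.379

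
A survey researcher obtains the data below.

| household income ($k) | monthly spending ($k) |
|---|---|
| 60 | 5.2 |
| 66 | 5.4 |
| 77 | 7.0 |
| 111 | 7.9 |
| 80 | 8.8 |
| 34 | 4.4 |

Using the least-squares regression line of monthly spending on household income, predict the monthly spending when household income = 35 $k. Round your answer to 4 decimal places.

4.4564

n = 6, Σx = 428, Σy = 38.7, Σxy = 2937.9, Σx² = 33762
Sxx = Σx² − (Σx)²/n = 33762 − 30530.666667 = 3231.333333
Sxy = Σxy − (Σx)(Σy)/n = 2937.9 − 2760.6 = 177.3
b = Sxy/Sxx = 177.3/3231.333333 = 0.054869
a = ȳ − b·x̄ = 6.45 − 0.054869·71.333333 = 2.536012
ŷ(35) = a + b·35 = 2.536012 + 0.054869·35 = 4.456427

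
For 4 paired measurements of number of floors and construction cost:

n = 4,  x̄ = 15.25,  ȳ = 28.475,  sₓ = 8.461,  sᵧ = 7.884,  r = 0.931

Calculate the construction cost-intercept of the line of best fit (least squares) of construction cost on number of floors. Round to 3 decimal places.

15.245

b = r · sᵧ/sₓ = 0.931 · 7.884/8.461 = 0.867510
a = ȳ − b·x̄ = 28.475 − 0.867510·15.25 = 15.245469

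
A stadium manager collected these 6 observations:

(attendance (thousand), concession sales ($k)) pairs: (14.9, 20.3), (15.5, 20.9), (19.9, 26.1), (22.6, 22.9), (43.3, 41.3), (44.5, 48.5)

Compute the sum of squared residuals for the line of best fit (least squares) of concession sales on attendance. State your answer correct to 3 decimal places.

36.060

n = 6, Σx = 160.7, Σy = 180, Σxy = 5609.89, Σx² = 5224.17, Σy² = 6112.46
Sxx = Σx² − (Σx)²/n = 5224.17 − 4304.081667 = 920.088333
Sxy = Σxy − (Σx)(Σy)/n = 5609.89 − 4821 = 788.89
Syy = Σy² − (Σy)²/n = 6112.46 − 5400 = 712.46
b = Sxy/Sxx = 788.89/920.088333 = 0.857407
SSE = Syy − b·Sxy = 712.46 − 0.857407·788.89 = 36.060344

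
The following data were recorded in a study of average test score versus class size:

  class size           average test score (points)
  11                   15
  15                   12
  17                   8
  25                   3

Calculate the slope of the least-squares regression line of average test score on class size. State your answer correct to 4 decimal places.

n = 4, Σx = 68, Σy = 38, Σxy = 556, Σx² = 1260
Sxx = Σx² − (Σx)²/n = 1260 − 1156 = 104
Sxy = Σxy − (Σx)(Σy)/n = 556 − 646 = -90
b = Sxy/Sxx = -90/104 = -0.865385

-0.8654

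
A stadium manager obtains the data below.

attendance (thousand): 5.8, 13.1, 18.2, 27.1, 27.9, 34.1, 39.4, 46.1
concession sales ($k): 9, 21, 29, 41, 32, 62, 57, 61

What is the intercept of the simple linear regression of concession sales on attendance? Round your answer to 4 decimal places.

n = 8, Σx = 211.7, Σy = 312, Σxy = 10031.1, Σx² = 6889.69
Sxx = Σx² − (Σx)²/n = 6889.69 − 5602.11125 = 1287.57875
Sxy = Σxy − (Σx)(Σy)/n = 10031.1 − 8256.3 = 1774.8
b = Sxy/Sxx = 1774.8/1287.57875 = 1.378401
a = ȳ − b·x̄ = 39 − 1.378401·26.4625 = 2.524060

2.5241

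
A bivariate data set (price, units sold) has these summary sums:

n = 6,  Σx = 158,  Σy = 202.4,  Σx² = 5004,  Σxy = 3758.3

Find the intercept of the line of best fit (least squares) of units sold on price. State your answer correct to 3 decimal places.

82.806

Sxx = Σx² − (Σx)²/n = 5004 − 4160.666667 = 843.333333
Sxy = Σxy − (Σx)(Σy)/n = 3758.3 − 5329.866667 = -1571.566667
b = Sxy/Sxx = -1571.566667/843.333333 = -1.863518
a = ȳ − b·x̄ = 33.733333 − (-1.863518)·26.333333 = 82.805968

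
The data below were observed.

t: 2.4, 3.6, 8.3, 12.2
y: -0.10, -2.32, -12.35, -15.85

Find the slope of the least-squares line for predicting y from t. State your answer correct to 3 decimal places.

-1.669

n = 4, Σx = 26.5, Σy = -30.62, Σxy = -304.467, Σx² = 236.45
Sxx = Σx² − (Σx)²/n = 236.45 − 175.5625 = 60.8875
Sxy = Σxy − (Σx)(Σy)/n = -304.467 − (-202.8575) = -101.6095
b = Sxy/Sxx = -101.6095/60.8875 = -1.668807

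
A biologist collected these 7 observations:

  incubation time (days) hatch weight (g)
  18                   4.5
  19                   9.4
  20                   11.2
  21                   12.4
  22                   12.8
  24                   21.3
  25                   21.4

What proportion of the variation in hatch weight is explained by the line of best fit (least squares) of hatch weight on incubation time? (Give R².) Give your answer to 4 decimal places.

0.9473

n = 7, Σx = 149, Σy = 93, Σxy = 2071.8, Σx² = 3211, Σy² = 1463.3
Sxx = Σx² − (Σx)²/n = 3211 − 3171.571429 = 39.428571
Sxy = Σxy − (Σx)(Σy)/n = 2071.8 − 1979.571429 = 92.228571
Syy = Σy² − (Σy)²/n = 1463.3 − 1235.571429 = 227.728571
R² = Sxy²/(Sxx·Syy) = (92.228571)²/(39.428571·227.728571) = 0.947332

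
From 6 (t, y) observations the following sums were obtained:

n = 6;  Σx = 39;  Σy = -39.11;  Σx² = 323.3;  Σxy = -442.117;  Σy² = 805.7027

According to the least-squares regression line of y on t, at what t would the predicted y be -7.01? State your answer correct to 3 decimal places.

6.683

Sxx = Σx² − (Σx)²/n = 323.3 − 253.5 = 69.8
Sxy = Σxy − (Σx)(Σy)/n = -442.117 − (-254.215) = -187.902
b = Sxy/Sxx = -187.902/69.8 = -2.692006
a = ȳ − b·x̄ = -6.518333 − (-2.692006)·6.5 = 10.979704
Set a + b·x = -7.01: x = (-7.01 − 10.979704) / (-2.692006) = 6.682640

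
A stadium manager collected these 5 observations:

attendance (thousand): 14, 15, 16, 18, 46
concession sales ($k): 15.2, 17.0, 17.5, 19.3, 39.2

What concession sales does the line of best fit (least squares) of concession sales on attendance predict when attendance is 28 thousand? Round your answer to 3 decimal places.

n = 5, Σx = 109, Σy = 108.2, Σxy = 2898.4, Σx² = 3117
Sxx = Σx² − (Σx)²/n = 3117 − 2376.2 = 740.8
Sxy = Σxy − (Σx)(Σy)/n = 2898.4 − 2358.76 = 539.64
b = Sxy/Sxx = 539.64/740.8 = 0.728456
a = ȳ − b·x̄ = 21.64 − 0.728456·21.8 = 5.759665
ŷ(28) = a + b·28 = 5.759665 + 0.728456·28 = 26.156425

26.156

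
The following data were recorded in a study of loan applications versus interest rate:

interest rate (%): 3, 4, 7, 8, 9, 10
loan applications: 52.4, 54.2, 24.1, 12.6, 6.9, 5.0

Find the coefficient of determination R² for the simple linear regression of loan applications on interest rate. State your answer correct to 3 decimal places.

0.965

n = 6, Σx = 41, Σy = 155.2, Σxy = 755.6, Σx² = 319, Σy² = 6495.58
Sxx = Σx² − (Σx)²/n = 319 − 280.166667 = 38.833333
Sxy = Σxy − (Σx)(Σy)/n = 755.6 − 1060.533333 = -304.933333
Syy = Σy² − (Σy)²/n = 6495.58 − 4014.506667 = 2481.073333
R² = Sxy²/(Sxx·Syy) = (-304.933333)²/(38.833333·2481.073333) = 0.965085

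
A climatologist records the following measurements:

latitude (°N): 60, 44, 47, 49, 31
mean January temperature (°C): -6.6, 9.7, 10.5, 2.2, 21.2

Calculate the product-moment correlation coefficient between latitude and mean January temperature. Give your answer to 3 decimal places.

-0.973

n = 5, Σx = 231, Σy = 37, Σxy = 1289.3, Σx² = 11107, Σy² = 702.18
Sxx = Σx² − (Σx)²/n = 11107 − 10672.2 = 434.8
Sxy = Σxy − (Σx)(Σy)/n = 1289.3 − 1709.4 = -420.1
Syy = Σy² − (Σy)²/n = 702.18 − 273.8 = 428.38
r = Sxy/√(Sxx·Syy) = -420.1/√(186259.624) = -420.1/431.578062 = -0.973404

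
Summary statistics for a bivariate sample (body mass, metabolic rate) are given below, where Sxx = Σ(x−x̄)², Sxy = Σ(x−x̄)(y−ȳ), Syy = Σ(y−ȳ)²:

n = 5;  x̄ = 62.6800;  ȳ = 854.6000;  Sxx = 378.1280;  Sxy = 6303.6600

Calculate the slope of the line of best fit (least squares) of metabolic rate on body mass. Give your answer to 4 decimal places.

16.6707

b = Sxy/Sxx = 6303.66/378.128 = 16.670704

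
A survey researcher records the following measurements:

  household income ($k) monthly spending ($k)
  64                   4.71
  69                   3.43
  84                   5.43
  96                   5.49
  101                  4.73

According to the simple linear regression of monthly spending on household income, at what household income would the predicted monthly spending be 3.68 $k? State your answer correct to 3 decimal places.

n = 5, Σx = 414, Σy = 23.79, Σxy = 1999, Σx² = 35330
Sxx = Σx² − (Σx)²/n = 35330 − 34279.2 = 1050.8
Sxy = Σxy − (Σx)(Σy)/n = 1999 − 1969.812 = 29.188
b = Sxy/Sxx = 29.188/1050.8 = 0.027777
a = ȳ − b·x̄ = 4.758 − 0.027777·82.8 = 2.458070
Set a + b·x = 3.68: x = (3.68 − 2.458070) / 0.027777 = 43.990818

43.991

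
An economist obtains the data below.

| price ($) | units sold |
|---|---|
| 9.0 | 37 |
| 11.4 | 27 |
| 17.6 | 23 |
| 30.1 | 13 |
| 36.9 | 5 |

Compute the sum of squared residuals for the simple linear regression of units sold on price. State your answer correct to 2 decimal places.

n = 5, Σx = 105, Σy = 105, Σxy = 1621.4, Σx² = 2788.34, Σy² = 2821
Sxx = Σx² − (Σx)²/n = 2788.34 − 2205 = 583.34
Sxy = Σxy − (Σx)(Σy)/n = 1621.4 − 2205 = -583.6
Syy = Σy² − (Σy)²/n = 2821 − 2205 = 616
b = Sxy/Sxx = -583.6/583.34 = -1.000446
SSE = Syy − b·Sxy = 616 − (-1.000446)·(-583.6) = 32.139884

32.14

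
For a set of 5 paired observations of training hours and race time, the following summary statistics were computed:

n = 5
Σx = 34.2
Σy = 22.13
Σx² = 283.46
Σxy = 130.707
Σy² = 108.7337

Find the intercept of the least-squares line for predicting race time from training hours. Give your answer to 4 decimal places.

Sxx = Σx² − (Σx)²/n = 283.46 − 233.928 = 49.532
Sxy = Σxy − (Σx)(Σy)/n = 130.707 − 151.3692 = -20.6622
b = Sxy/Sxx = -20.6622/49.532 = -0.417149
a = ȳ − b·x̄ = 4.426 − (-0.417149)·6.84 = 7.279296

7.2793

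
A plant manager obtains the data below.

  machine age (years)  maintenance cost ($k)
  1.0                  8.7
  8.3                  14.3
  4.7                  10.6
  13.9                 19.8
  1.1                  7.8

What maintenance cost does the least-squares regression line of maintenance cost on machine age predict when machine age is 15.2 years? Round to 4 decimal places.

20.6738

n = 5, Σx = 29, Σy = 61.2, Σxy = 461.01, Σx² = 286.4
Sxx = Σx² − (Σx)²/n = 286.4 − 168.2 = 118.2
Sxy = Σxy − (Σx)(Σy)/n = 461.01 − 354.96 = 106.05
b = Sxy/Sxx = 106.05/118.2 = 0.897208
a = ȳ − b·x̄ = 12.24 − 0.897208·5.8 = 7.036193
ŷ(15.2) = a + b·15.2 = 7.036193 + 0.897208·15.2 = 20.673756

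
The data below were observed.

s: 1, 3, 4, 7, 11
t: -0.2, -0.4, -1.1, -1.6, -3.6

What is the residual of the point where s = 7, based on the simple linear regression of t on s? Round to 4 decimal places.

0.3934

n = 5, Σx = 26, Σy = -6.9, Σxy = -56.6, Σx² = 196
Sxx = Σx² − (Σx)²/n = 196 − 135.2 = 60.8
Sxy = Σxy − (Σx)(Σy)/n = -56.6 − (-35.88) = -20.72
b = Sxy/Sxx = -20.72/60.8 = -0.340789
a = ȳ − b·x̄ = -1.38 − (-0.340789)·5.2 = 0.392105
ŷ(7) = 0.392105 + (-0.340789)·7 = -1.993421
residual = y − ŷ = -1.6 − (-1.993421) = 0.393421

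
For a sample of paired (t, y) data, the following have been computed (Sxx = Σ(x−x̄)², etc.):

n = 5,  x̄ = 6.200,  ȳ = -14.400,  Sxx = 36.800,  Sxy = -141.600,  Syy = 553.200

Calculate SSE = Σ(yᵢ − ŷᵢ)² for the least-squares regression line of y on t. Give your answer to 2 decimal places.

b = Sxy/Sxx = -141.6/36.8 = -3.847826
SSE = Syy − b·Sxy = 553.2 − (-3.847826)·(-141.6) = 8.347826

8.35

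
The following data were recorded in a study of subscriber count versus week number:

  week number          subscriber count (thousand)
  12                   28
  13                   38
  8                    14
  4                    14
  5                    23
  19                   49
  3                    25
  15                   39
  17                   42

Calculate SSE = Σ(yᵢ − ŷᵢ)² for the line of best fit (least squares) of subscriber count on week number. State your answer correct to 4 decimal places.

n = 9, Σx = 96, Σy = 272, Σxy = 3418, Σx² = 1302, Σy² = 9460
Sxx = Σx² − (Σx)²/n = 1302 − 1024 = 278
Sxy = Σxy − (Σx)(Σy)/n = 3418 − 2901.333333 = 516.666667
Syy = Σy² − (Σy)²/n = 9460 − 8220.444444 = 1239.555556
b = Sxy/Sxx = 516.666667/278 = 1.858513
SSE = Syy − b·Sxy = 1239.555556 − 1.858513·516.666667 = 279.323741

279.3237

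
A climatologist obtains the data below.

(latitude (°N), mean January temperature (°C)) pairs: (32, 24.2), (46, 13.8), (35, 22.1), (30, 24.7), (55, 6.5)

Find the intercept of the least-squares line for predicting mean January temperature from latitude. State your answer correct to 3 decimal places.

n = 5, Σx = 198, Σy = 91.3, Σxy = 3281.2, Σx² = 8290
Sxx = Σx² − (Σx)²/n = 8290 − 7840.8 = 449.2
Sxy = Σxy − (Σx)(Σy)/n = 3281.2 − 3615.48 = -334.28
b = Sxy/Sxx = -334.28/449.2 = -0.744167
a = ȳ − b·x̄ = 18.26 − (-0.744167)·39.6 = 47.729029

47.729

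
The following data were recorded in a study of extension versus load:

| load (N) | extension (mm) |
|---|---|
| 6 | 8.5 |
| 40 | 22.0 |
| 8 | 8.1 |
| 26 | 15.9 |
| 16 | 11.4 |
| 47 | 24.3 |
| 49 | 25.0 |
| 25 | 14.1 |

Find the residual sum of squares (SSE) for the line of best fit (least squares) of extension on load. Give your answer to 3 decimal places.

2.841

n = 8, Σx = 217, Σy = 129.3, Σxy = 4311.2, Σx² = 7867, Σy² = 2418.93
Sxx = Σx² − (Σx)²/n = 7867 − 5886.125 = 1980.875
Sxy = Σxy − (Σx)(Σy)/n = 4311.2 − 3507.2625 = 803.9375
Syy = Σy² − (Σy)²/n = 2418.93 − 2089.81125 = 329.11875
b = Sxy/Sxx = 803.9375/1980.875 = 0.405850
SSE = Syy − b·Sxy = 329.11875 − 0.405850·803.9375 = 2.840967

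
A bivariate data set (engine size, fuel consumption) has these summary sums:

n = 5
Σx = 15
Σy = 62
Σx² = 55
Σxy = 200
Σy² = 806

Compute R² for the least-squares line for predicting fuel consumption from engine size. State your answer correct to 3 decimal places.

0.527

Sxx = Σx² − (Σx)²/n = 55 − 45 = 10
Sxy = Σxy − (Σx)(Σy)/n = 200 − 186 = 14
Syy = Σy² − (Σy)²/n = 806 − 768.8 = 37.2
R² = Sxy²/(Sxx·Syy) = (14)²/(10·37.2) = 0.526882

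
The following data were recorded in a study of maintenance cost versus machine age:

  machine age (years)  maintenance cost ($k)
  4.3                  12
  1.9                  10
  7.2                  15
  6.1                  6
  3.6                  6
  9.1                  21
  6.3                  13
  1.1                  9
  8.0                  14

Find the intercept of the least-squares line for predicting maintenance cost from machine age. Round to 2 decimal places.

5.52

n = 9, Σx = 47.6, Σy = 106, Σxy = 631.7, Σx² = 311.82
Sxx = Σx² − (Σx)²/n = 311.82 − 251.751111 = 60.068889
Sxy = Σxy − (Σx)(Σy)/n = 631.7 − 560.622222 = 71.077778
b = Sxy/Sxx = 71.077778/60.068889 = 1.183271
a = ȳ − b·x̄ = 11.777778 − 1.183271·5.288889 = 5.519589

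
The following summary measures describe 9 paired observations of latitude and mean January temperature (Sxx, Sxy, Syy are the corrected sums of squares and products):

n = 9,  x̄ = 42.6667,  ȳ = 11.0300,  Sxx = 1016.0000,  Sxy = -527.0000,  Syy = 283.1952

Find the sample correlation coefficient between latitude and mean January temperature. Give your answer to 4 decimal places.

r = Sxy/√(Sxx·Syy) = -527/√(287726.3232) = -527/536.401271 = -0.982473

-0.9825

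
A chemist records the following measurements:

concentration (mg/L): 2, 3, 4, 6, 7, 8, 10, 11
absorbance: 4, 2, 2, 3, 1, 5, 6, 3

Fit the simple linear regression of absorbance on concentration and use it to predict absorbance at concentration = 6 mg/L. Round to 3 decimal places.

n = 8, Σx = 51, Σy = 26, Σxy = 180, Σx² = 399
Sxx = Σx² − (Σx)²/n = 399 − 325.125 = 73.875
Sxy = Σxy − (Σx)(Σy)/n = 180 − 165.75 = 14.25
b = Sxy/Sxx = 14.25/73.875 = 0.192893
a = ȳ − b·x̄ = 3.25 − 0.192893·6.375 = 2.020305
ŷ(6) = a + b·6 = 2.020305 + 0.192893·6 = 3.177665

3.178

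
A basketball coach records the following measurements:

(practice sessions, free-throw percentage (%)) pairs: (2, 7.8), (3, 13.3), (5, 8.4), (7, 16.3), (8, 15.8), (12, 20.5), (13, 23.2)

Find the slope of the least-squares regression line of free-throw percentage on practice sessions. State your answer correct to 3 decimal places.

n = 7, Σx = 50, Σy = 105.3, Σxy = 885.6, Σx² = 464
Sxx = Σx² − (Σx)²/n = 464 − 357.142857 = 106.857143
Sxy = Σxy − (Σx)(Σy)/n = 885.6 − 752.142857 = 133.457143
b = Sxy/Sxx = 133.457143/106.857143 = 1.248930

1.249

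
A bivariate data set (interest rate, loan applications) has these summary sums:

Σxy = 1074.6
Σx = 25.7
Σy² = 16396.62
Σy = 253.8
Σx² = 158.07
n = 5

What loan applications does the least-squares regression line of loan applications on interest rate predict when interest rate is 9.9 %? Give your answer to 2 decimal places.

8.62

Sxx = Σx² − (Σx)²/n = 158.07 − 132.098 = 25.972
Sxy = Σxy − (Σx)(Σy)/n = 1074.6 − 1304.532 = -229.932
b = Sxy/Sxx = -229.932/25.972 = -8.853073
a = ȳ − b·x̄ = 50.76 − (-8.853073)·5.14 = 96.264793
ŷ(9.9) = a + b·9.9 = 96.264793 + (-8.853073)·9.9 = 8.619375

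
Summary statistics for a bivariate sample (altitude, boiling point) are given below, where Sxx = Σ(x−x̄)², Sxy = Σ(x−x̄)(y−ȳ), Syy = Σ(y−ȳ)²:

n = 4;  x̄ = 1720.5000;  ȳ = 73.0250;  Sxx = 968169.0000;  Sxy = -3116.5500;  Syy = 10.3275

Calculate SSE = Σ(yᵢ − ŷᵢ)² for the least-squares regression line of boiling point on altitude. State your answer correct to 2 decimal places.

0.30

b = Sxy/Sxx = -3116.55/968169 = -0.003219
SSE = Syy − b·Sxy = 10.3275 − (-0.003219)·(-3116.55) = 0.295281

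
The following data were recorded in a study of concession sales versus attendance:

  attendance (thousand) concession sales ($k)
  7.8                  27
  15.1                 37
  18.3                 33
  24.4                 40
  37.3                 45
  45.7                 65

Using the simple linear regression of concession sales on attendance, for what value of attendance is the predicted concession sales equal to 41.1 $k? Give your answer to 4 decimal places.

24.6896

n = 6, Σx = 148.6, Σy = 247, Σxy = 6998.2, Σx² = 4698.88
Sxx = Σx² − (Σx)²/n = 4698.88 − 3680.326667 = 1018.553333
Sxy = Σxy − (Σx)(Σy)/n = 6998.2 − 6117.366667 = 880.833333
b = Sxy/Sxx = 880.833333/1018.553333 = 0.864789
a = ȳ − b·x̄ = 41.166667 − 0.864789·24.766667 = 19.748735
Set a + b·x = 41.1: x = (41.1 − 19.748735) / 0.864789 = 24.689577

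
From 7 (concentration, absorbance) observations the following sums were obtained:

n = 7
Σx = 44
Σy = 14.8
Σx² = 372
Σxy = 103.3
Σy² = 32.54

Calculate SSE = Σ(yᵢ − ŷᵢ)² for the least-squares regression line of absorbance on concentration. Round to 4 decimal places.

Sxx = Σx² − (Σx)²/n = 372 − 276.571429 = 95.428571
Sxy = Σxy − (Σx)(Σy)/n = 103.3 − 93.028571 = 10.271429
Syy = Σy² − (Σy)²/n = 32.54 − 31.291429 = 1.248571
b = Sxy/Sxx = 10.271429/95.428571 = 0.107635
SSE = Syy − b·Sxy = 1.248571 − 0.107635·10.271429 = 0.143009

0.1430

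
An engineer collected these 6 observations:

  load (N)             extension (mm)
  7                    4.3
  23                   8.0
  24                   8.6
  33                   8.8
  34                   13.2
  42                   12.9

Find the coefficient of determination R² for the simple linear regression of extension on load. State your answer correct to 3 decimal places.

0.843

n = 6, Σx = 163, Σy = 55.8, Σxy = 1701.5, Σx² = 5163, Σy² = 574.54
Sxx = Σx² − (Σx)²/n = 5163 − 4428.166667 = 734.833333
Sxy = Σxy − (Σx)(Σy)/n = 1701.5 − 1515.9 = 185.6
Syy = Σy² − (Σy)²/n = 574.54 − 518.94 = 55.6
R² = Sxy²/(Sxx·Syy) = (185.6)²/(734.833333·55.6) = 0.843126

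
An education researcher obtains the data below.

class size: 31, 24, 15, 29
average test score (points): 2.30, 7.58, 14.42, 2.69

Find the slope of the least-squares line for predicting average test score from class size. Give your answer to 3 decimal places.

n = 4, Σx = 99, Σy = 26.99, Σxy = 547.53, Σx² = 2603
Sxx = Σx² − (Σx)²/n = 2603 − 2450.25 = 152.75
Sxy = Σxy − (Σx)(Σy)/n = 547.53 − 668.0025 = -120.4725
b = Sxy/Sxx = -120.4725/152.75 = -0.788691

-0.789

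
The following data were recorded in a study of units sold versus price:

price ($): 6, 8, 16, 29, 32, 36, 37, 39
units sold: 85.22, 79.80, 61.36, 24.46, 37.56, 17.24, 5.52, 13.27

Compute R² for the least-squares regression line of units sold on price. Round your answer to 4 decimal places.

0.9561

n = 8, Σx = 203, Σy = 324.43, Σxy = 5385.15, Σx² = 6407, Σy² = 19908.3641
Sxx = Σx² − (Σx)²/n = 6407 − 5151.125 = 1255.875
Sxy = Σxy − (Σx)(Σy)/n = 5385.15 − 8232.41125 = -2847.26125
Syy = Σy² − (Σy)²/n = 19908.3641 − 13156.853113 = 6751.510987
R² = Sxy²/(Sxx·Syy) = (-2847.26125)²/(1255.875·6751.510987) = 0.956109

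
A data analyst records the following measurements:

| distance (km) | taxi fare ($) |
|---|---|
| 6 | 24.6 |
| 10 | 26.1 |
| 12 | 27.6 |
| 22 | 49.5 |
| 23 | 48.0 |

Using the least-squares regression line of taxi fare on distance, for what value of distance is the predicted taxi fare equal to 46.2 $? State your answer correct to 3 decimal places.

21.451

n = 5, Σx = 73, Σy = 175.8, Σxy = 2932.8, Σx² = 1293
Sxx = Σx² − (Σx)²/n = 1293 − 1065.8 = 227.2
Sxy = Σxy − (Σx)(Σy)/n = 2932.8 − 2566.68 = 366.12
b = Sxy/Sxx = 366.12/227.2 = 1.611444
a = ȳ − b·x̄ = 35.16 − 1.611444·14.6 = 11.632923
Set a + b·x = 46.2: x = (46.2 − 11.632923) / 1.611444 = 21.451000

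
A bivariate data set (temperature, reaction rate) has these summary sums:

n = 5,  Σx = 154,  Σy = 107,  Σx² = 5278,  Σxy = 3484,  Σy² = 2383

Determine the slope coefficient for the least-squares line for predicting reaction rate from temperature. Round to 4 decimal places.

Sxx = Σx² − (Σx)²/n = 5278 − 4743.2 = 534.8
Sxy = Σxy − (Σx)(Σy)/n = 3484 − 3295.6 = 188.4
b = Sxy/Sxx = 188.4/534.8 = 0.352281

0.3523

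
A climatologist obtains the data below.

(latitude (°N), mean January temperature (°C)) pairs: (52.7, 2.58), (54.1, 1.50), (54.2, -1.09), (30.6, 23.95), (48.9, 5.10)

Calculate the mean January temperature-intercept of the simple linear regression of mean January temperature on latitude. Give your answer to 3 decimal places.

54.456

n = 5, Σx = 240.5, Σy = 32.04, Σxy = 1140.298, Σx² = 11969.31
Sxx = Σx² − (Σx)²/n = 11969.31 − 11568.05 = 401.26
Sxy = Σxy − (Σx)(Σy)/n = 1140.298 − 1541.124 = -400.826
b = Sxy/Sxx = -400.826/401.26 = -0.998918
a = ȳ − b·x̄ = 6.408 − (-0.998918)·48.1 = 54.455975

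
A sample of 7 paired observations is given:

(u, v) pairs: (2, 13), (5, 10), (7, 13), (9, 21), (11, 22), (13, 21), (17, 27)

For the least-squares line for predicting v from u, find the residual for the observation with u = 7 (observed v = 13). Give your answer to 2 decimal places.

n = 7, Σx = 64, Σy = 127, Σxy = 1330, Σx² = 738
Sxx = Σx² − (Σx)²/n = 738 − 585.142857 = 152.857143
Sxy = Σxy − (Σx)(Σy)/n = 1330 − 1161.142857 = 168.857143
b = Sxy/Sxx = 168.857143/152.857143 = 1.104673
a = ȳ − b·x̄ = 18.142857 − 1.104673·9.142857 = 8.042991
ŷ(7) = 8.042991 + 1.104673·7 = 15.775701
residual = y − ŷ = 13 − 15.775701 = -2.775701

-2.78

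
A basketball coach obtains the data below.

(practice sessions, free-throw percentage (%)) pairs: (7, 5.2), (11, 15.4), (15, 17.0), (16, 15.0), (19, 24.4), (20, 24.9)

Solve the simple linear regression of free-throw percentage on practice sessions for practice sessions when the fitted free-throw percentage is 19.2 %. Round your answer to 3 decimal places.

16.269

n = 6, Σx = 88, Σy = 101.9, Σxy = 1662.4, Σx² = 1412
Sxx = Σx² − (Σx)²/n = 1412 − 1290.666667 = 121.333333
Sxy = Σxy − (Σx)(Σy)/n = 1662.4 − 1494.533333 = 167.866667
b = Sxy/Sxx = 167.866667/121.333333 = 1.383516
a = ȳ − b·x̄ = 16.983333 − 1.383516·14.666667 = -3.308242
Set a + b·x = 19.2: x = (19.2 − (-3.308242)) / 1.383516 = 16.268864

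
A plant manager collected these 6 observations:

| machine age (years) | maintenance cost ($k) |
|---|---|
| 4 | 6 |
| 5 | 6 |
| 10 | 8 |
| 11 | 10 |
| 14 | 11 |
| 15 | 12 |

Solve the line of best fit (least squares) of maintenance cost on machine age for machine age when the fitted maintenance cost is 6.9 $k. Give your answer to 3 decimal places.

n = 6, Σx = 59, Σy = 53, Σxy = 578, Σx² = 683
Sxx = Σx² − (Σx)²/n = 683 − 580.166667 = 102.833333
Sxy = Σxy − (Σx)(Σy)/n = 578 − 521.166667 = 56.833333
b = Sxy/Sxx = 56.833333/102.833333 = 0.552674
a = ȳ − b·x̄ = 8.833333 − 0.552674·9.833333 = 3.398703
Set a + b·x = 6.9: x = (6.9 − 3.398703) / 0.552674 = 6.335191

6.335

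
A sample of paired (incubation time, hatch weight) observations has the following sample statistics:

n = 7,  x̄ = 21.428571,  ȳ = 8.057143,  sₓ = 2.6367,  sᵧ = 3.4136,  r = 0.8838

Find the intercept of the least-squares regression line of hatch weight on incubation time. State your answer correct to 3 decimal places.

b = r · sᵧ/sₓ = 0.8838 · 3.4136/2.6367 = 1.144210
a = ȳ − b·x̄ = 8.057143 − 1.144210·21.428571 = -16.461652

-16.462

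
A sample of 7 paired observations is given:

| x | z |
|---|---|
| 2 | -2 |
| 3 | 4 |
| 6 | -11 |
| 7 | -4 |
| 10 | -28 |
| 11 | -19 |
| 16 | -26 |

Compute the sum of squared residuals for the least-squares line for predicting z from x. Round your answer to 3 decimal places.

n = 7, Σx = 55, Σy = -86, Σxy = -991, Σx² = 575, Σy² = 1978
Sxx = Σx² − (Σx)²/n = 575 − 432.142857 = 142.857143
Sxy = Σxy − (Σx)(Σy)/n = -991 − (-675.714286) = -315.285714
Syy = Σy² − (Σy)²/n = 1978 − 1056.571429 = 921.428571
b = Sxy/Sxx = -315.285714/142.857143 = -2.207
SSE = Syy − b·Sxy = 921.428571 − (-2.207)·(-315.285714) = 225.593

225.593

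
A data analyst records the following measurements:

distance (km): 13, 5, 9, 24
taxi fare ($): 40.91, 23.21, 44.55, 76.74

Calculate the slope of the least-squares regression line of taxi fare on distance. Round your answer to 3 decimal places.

n = 4, Σx = 51, Σy = 185.41, Σxy = 2890.59, Σx² = 851
Sxx = Σx² − (Σx)²/n = 851 − 650.25 = 200.75
Sxy = Σxy − (Σx)(Σy)/n = 2890.59 − 2363.9775 = 526.6125
b = Sxy/Sxx = 526.6125/200.75 = 2.623225

2.623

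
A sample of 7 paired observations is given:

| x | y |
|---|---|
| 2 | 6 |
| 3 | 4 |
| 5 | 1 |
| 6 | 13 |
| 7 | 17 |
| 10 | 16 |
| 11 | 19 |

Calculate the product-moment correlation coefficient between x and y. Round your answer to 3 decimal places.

n = 7, Σx = 44, Σy = 76, Σxy = 595, Σx² = 344, Σy² = 1128
Sxx = Σx² − (Σx)²/n = 344 − 276.571429 = 67.428571
Sxy = Σxy − (Σx)(Σy)/n = 595 − 477.714286 = 117.285714
Syy = Σy² − (Σy)²/n = 1128 − 825.142857 = 302.857143
r = Sxy/√(Sxx·Syy) = 117.285714/√(20421.224490) = 117.285714/142.902850 = 0.820737

0.821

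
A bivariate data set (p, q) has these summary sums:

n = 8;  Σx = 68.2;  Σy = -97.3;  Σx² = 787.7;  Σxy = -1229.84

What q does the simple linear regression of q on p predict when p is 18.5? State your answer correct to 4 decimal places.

Sxx = Σx² − (Σx)²/n = 787.7 − 581.405 = 206.295
Sxy = Σxy − (Σx)(Σy)/n = -1229.84 − (-829.4825) = -400.3575
b = Sxy/Sxx = -400.3575/206.295 = -1.940704
a = ȳ − b·x̄ = -12.1625 − (-1.940704)·8.525 = 4.382000
ŷ(18.5) = a + b·18.5 = 4.382000 + (-1.940704)·18.5 = -31.521021

-31.5210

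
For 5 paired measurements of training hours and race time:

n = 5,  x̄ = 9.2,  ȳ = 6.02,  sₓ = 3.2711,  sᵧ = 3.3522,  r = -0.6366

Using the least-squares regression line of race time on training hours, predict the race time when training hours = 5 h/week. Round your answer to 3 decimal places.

8.760

b = r · sᵧ/sₓ = -0.6366 · 3.3522/3.2711 = -0.652383
a = ȳ − b·x̄ = 6.02 − (-0.652383)·9.2 = 12.021925
ŷ(5) = a + b·5 = 12.021925 + (-0.652383)·5 = 8.760009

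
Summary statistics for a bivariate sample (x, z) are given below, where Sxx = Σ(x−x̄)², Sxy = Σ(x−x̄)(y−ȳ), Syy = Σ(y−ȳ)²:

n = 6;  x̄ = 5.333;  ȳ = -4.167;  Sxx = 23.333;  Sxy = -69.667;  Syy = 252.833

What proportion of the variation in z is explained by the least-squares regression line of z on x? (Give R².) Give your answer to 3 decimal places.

0.823

R² = Sxy²/(Sxx·Syy) = (-69.667)²/(23.333·252.833) = 0.822716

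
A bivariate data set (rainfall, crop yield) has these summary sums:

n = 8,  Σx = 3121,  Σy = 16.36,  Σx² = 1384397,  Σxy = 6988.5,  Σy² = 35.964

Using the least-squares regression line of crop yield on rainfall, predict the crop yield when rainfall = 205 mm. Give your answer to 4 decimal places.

1.3724

Sxx = Σx² − (Σx)²/n = 1384397 − 1217580.125 = 166816.875
Sxy = Σxy − (Σx)(Σy)/n = 6988.5 − 6382.445 = 606.055
b = Sxy/Sxx = 606.055/166816.875 = 0.003633
a = ȳ − b·x̄ = 2.045 − 0.003633·390.125 = 0.627654
ŷ(205) = a + b·205 = 0.627654 + 0.003633·205 = 1.372431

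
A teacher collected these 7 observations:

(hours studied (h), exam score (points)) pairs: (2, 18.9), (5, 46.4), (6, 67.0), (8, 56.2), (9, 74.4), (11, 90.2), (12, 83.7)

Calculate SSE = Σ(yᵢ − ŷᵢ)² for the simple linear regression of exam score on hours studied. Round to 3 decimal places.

n = 7, Σx = 53, Σy = 436.8, Σxy = 3787.6, Σx² = 475, Σy² = 30834.7
Sxx = Σx² − (Σx)²/n = 475 − 401.285714 = 73.714286
Sxy = Σxy − (Σx)(Σy)/n = 3787.6 − 3307.2 = 480.4
Syy = Σy² − (Σy)²/n = 30834.7 − 27256.32 = 3578.38
b = Sxy/Sxx = 480.4/73.714286 = 6.517054
SSE = Syy − b·Sxy = 3578.38 − 6.517054·480.4 = 447.587132

447.587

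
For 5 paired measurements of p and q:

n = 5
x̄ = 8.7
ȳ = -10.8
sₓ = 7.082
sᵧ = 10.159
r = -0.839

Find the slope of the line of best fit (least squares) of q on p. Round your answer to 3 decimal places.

-1.204

b = r · sᵧ/sₓ = -0.839 · 10.159/7.082 = -1.203530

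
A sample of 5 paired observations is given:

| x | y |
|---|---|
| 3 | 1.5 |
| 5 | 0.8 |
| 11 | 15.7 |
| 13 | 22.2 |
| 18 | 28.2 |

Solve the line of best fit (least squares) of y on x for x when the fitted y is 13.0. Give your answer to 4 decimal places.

n = 5, Σx = 50, Σy = 68.4, Σxy = 977.4, Σx² = 648
Sxx = Σx² − (Σx)²/n = 648 − 500 = 148
Sxy = Σxy − (Σx)(Σy)/n = 977.4 − 684 = 293.4
b = Sxy/Sxx = 293.4/148 = 1.982432
a = ȳ − b·x̄ = 13.68 − 1.982432·10 = -6.144324
Set a + b·x = 13.0: x = (13.0 − (-6.144324)) / 1.982432 = 9.656987

9.6570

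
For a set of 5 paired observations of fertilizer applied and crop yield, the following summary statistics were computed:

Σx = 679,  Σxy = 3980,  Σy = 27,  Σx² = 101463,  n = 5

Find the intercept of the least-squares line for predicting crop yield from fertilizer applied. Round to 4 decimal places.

0.8013

Sxx = Σx² − (Σx)²/n = 101463 − 92208.2 = 9254.8
Sxy = Σxy − (Σx)(Σy)/n = 3980 − 3666.6 = 313.4
b = Sxy/Sxx = 313.4/9254.8 = 0.033864
a = ȳ − b·x̄ = 5.4 − 0.033864·135.8 = 0.801336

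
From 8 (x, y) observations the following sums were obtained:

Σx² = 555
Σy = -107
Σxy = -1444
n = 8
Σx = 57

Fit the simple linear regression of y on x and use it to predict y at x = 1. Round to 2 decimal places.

Sxx = Σx² − (Σx)²/n = 555 − 406.125 = 148.875
Sxy = Σxy − (Σx)(Σy)/n = -1444 − (-762.375) = -681.625
b = Sxy/Sxx = -681.625/148.875 = -4.578505
a = ȳ − b·x̄ = -13.375 − (-4.578505)·7.125 = 19.246851
ŷ(1) = a + b·1 = 19.246851 + (-4.578505)·1 = 14.668346

14.67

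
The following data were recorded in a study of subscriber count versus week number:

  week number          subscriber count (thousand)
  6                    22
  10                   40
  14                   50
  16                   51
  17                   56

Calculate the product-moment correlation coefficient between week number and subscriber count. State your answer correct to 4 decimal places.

0.9771

n = 5, Σx = 63, Σy = 219, Σxy = 3000, Σx² = 877, Σy² = 10321
Sxx = Σx² − (Σx)²/n = 877 − 793.8 = 83.2
Sxy = Σxy − (Σx)(Σy)/n = 3000 − 2759.4 = 240.6
Syy = Σy² − (Σy)²/n = 10321 − 9592.2 = 728.8
r = Sxy/√(Sxx·Syy) = 240.6/√(60636.16) = 240.6/246.244107 = 0.977079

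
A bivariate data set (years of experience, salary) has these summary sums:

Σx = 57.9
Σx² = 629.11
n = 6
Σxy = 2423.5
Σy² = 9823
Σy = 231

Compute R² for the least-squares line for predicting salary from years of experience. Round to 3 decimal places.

0.577

Sxx = Σx² − (Σx)²/n = 629.11 − 558.735 = 70.375
Sxy = Σxy − (Σx)(Σy)/n = 2423.5 − 2229.15 = 194.35
Syy = Σy² − (Σy)²/n = 9823 − 8893.5 = 929.5
R² = Sxy²/(Sxx·Syy) = (194.35)²/(70.375·929.5) = 0.577433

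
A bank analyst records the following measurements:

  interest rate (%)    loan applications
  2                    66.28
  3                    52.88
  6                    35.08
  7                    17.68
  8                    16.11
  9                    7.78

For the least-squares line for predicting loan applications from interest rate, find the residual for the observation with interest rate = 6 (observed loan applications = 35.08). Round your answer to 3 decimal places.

3.809

n = 6, Σx = 35, Σy = 195.81, Σxy = 824.34, Σx² = 243
Sxx = Σx² − (Σx)²/n = 243 − 204.166667 = 38.833333
Sxy = Σxy − (Σx)(Σy)/n = 824.34 − 1142.225 = -317.885
b = Sxy/Sxx = -317.885/38.833333 = -8.185880
a = ȳ − b·x̄ = 32.635 − (-8.185880)·5.833333 = 80.385966
ŷ(6) = 80.385966 + (-8.185880)·6 = 31.270687
residual = y − ŷ = 35.08 − 31.270687 = 3.809313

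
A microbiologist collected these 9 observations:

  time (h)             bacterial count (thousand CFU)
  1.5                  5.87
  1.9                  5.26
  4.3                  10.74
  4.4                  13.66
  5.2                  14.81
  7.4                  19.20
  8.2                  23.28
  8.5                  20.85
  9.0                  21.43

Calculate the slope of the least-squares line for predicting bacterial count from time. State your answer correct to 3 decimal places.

n = 9, Σx = 50.4, Σy = 135.1, Σxy = 905.168, Σx² = 346
Sxx = Σx² − (Σx)²/n = 346 − 282.24 = 63.76
Sxy = Σxy − (Σx)(Σy)/n = 905.168 − 756.56 = 148.608
b = Sxy/Sxx = 148.608/63.76 = 2.330740

2.331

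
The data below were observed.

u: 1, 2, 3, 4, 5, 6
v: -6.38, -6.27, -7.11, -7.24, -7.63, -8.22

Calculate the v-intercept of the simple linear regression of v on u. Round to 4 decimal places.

n = 6, Σx = 21, Σy = -42.85, Σxy = -156.68, Σx² = 91
Sxx = Σx² − (Σx)²/n = 91 − 73.5 = 17.5
Sxy = Σxy − (Σx)(Σy)/n = -156.68 − (-149.975) = -6.705
b = Sxy/Sxx = -6.705/17.5 = -0.383143
a = ȳ − b·x̄ = -7.141667 − (-0.383143)·3.5 = -5.800667

-5.8007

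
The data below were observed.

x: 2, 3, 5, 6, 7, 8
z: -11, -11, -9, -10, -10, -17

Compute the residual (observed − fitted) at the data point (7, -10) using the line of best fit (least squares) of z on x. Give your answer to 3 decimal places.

2.335

n = 6, Σx = 31, Σy = -68, Σxy = -366, Σx² = 187
Sxx = Σx² − (Σx)²/n = 187 − 160.166667 = 26.833333
Sxy = Σxy − (Σx)(Σy)/n = -366 − (-351.333333) = -14.666667
b = Sxy/Sxx = -14.666667/26.833333 = -0.546584
a = ȳ − b·x̄ = -11.333333 − (-0.546584)·5.166667 = -8.509317
ŷ(7) = -8.509317 + (-0.546584)·7 = -12.335404
residual = y − ŷ = -10 − (-12.335404) = 2.335404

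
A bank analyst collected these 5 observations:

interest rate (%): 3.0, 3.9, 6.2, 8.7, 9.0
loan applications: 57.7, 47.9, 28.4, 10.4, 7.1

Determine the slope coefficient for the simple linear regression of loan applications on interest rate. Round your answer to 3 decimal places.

n = 5, Σx = 30.8, Σy = 151.5, Σxy = 690.37, Σx² = 219.34
Sxx = Σx² − (Σx)²/n = 219.34 − 189.728 = 29.612
Sxy = Σxy − (Σx)(Σy)/n = 690.37 − 933.24 = -242.87
b = Sxy/Sxx = -242.87/29.612 = -8.201743

-8.202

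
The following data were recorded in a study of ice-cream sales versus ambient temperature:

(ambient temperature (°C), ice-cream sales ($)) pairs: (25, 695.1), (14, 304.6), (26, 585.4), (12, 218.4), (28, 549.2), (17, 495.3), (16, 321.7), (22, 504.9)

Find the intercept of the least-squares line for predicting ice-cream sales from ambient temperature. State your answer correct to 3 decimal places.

n = 8, Σx = 160, Σy = 3674.6, Σxy = 79535.8, Σx² = 3454
Sxx = Σx² − (Σx)²/n = 3454 − 3200 = 254
Sxy = Σxy − (Σx)(Σy)/n = 79535.8 − 73492 = 6043.8
b = Sxy/Sxx = 6043.8/254 = 23.794488
a = ȳ − b·x̄ = 459.325 − 23.794488·20 = -16.564764

-16.565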